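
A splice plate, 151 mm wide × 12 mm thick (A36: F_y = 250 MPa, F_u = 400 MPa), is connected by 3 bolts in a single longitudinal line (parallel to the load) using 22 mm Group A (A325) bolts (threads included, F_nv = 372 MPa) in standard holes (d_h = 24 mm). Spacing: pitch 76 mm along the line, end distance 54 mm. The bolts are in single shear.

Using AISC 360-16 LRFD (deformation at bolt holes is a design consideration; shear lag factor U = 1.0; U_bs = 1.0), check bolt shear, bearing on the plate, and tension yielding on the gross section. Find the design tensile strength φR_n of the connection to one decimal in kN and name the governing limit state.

318.2 kN (bolt shear governs)

Bolt shear: A_b = π(22)²/4 = 380.13 mm². φR_n = 0.75 × 372 × 380.13 × 3 × 1 = 318.2 kN.
Bearing (12 mm plate, F_u = 400 MPa): end bolts L_c = 54 − 24/2 = 42, R_n = min(1.2×42×12×400, 2.4×22×12×400) = 241.92 kN/bolt; interior L_c = 76 − 24 = 52, R_n = 253.44 kN/bolt. φR_n = 0.75 × (1×241.92 + 2×253.44) = 561.6 kN.
Tension yield (gross): A_g = 151×12 = 1812 mm². φR_n = 0.90 × 250 × 1812 = 407.7 kN.
Governing: min(318.2, 561.6, 407.7) = 318.2 kN → bolt shear.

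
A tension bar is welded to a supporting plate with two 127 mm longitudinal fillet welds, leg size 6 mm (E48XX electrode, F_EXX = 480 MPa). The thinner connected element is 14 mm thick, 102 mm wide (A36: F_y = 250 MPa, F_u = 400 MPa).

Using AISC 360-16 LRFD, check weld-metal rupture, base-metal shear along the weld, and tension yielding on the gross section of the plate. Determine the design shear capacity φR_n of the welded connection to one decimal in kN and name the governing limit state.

232.7 kN (weld metal governs)

Weld metal: throat = 0.707×6 = 4.242 mm, L = 2×127 = 254 mm. φR_n = 0.75 × 0.6 × 480 × 4.242 × 254 = 232.7 kN.
Base metal shear (14 mm plate): yield φR_n = 1.0×0.6×250×14×254 = 533.4 kN; rupture φR_n = 0.75×0.6×400×14×254 = 640.1 kN; take 533.4 kN (yield).
Tension yield (gross): A_g = 102×14 = 1428 mm². φR_n = 0.90 × 250 × 1428 = 321.3 kN.
Governing: min(232.7, 533.4, 321.3) = 232.7 kN → weld metal.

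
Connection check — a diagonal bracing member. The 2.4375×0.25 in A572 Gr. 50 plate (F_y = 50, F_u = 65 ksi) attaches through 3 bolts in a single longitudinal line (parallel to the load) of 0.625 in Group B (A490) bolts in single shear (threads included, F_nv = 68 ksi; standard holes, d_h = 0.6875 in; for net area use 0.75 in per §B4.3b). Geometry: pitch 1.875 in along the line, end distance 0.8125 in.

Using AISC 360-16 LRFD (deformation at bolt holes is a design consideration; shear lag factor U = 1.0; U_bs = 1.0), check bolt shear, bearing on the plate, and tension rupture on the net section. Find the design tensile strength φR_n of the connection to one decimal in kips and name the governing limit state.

20.6 kips (net-section rupture governs)

Bolt shear: A_b = π(0.625)²/4 = 0.3068 in². φR_n = 0.75 × 68 × 0.3068 × 3 × 1 = 46.9 kips.
Bearing (0.25 in plate, F_u = 65 ksi): end bolts L_c = 0.8125 − 0.6875/2 = 0.46875, R_n = min(1.2×0.46875×0.25×65, 2.4×0.625×0.25×65) = 9.1406 kips/bolt; interior L_c = 1.875 − 0.6875 = 1.1875, R_n = 23.156 kips/bolt. φR_n = 0.75 × (1×9.1406 + 2×23.156) = 41.6 kips.
Tension rupture (net): A_n = (2.4375 − 1×0.75)×0.25 = 0.42188 in² (U = 1.0, A_e = A_n). φR_n = 0.75 × 65 × 0.42188 = 20.6 kips.
Governing: min(46.9, 41.6, 20.6) = 20.6 kips → net-section rupture.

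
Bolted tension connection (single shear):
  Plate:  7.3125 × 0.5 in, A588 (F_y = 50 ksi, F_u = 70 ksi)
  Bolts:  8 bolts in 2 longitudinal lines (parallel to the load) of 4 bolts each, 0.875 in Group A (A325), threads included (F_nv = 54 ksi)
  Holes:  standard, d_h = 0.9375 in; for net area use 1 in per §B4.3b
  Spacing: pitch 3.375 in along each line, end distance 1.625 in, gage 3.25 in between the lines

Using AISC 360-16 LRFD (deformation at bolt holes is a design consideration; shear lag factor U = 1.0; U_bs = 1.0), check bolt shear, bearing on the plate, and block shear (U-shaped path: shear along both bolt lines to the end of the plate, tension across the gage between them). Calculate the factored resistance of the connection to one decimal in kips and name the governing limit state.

194.8 kips (bolt shear governs)

Bolt shear: A_b = π(0.875)²/4 = 0.60132 in². φR_n = 0.75 × 54 × 0.60132 × 8 × 1 = 194.8 kips.
Bearing (0.5 in plate, F_u = 70 ksi): end bolts L_c = 1.625 − 0.9375/2 = 1.15625, R_n = min(1.2×1.15625×0.5×70, 2.4×0.875×0.5×70) = 48.563 kips/bolt; interior L_c = 3.375 − 0.9375 = 2.4375, R_n = 73.5 kips/bolt. φR_n = 0.75 × (2×48.563 + 6×73.5) = 403.6 kips.
Block shear: shear path 2×[1.625+3×3.375] = 2×11.75 in, A_gv = 11.75, A_nv = 2×(11.75 − 3.5×1)×0.5 = 8.25 in²; tension across gage: (3.25 − 1×1)×0.5 = 1.125 in². R_n = min(0.6×70×8.25, 0.6×50×11.75) + 1.0×70×1.125 = min(346.5, 352.5) + 78.75 = 425.25 kips. φR_n = 0.75 × 425.25 = 318.9 kips.
Governing: min(194.8, 403.6, 318.9) = 194.8 kips → bolt shear.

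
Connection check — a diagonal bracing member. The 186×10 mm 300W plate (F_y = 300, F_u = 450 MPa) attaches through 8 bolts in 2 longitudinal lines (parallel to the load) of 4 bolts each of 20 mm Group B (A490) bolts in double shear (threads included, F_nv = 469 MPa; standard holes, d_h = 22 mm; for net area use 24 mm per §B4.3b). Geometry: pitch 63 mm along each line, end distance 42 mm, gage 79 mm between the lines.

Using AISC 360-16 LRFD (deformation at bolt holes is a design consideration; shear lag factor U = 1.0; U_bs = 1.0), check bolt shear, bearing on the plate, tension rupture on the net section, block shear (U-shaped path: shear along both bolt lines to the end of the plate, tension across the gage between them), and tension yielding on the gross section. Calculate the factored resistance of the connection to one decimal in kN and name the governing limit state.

Bolt shear: A_b = π(20)²/4 = 314.16 mm². φR_n = 0.75 × 469 × 314.16 × 8 × 2 = 1768.1 kN.
Bearing (10 mm plate, F_u = 450 MPa): end bolts L_c = 42 − 22/2 = 31, R_n = min(1.2×31×10×450, 2.4×20×10×450) = 167.4 kN/bolt; interior L_c = 63 − 22 = 41, R_n = 216 kN/bolt. φR_n = 0.75 × (2×167.4 + 6×216) = 1223.1 kN.
Tension rupture (net): A_n = (186 − 2×24)×10 = 1380 mm² (U = 1.0, A_e = A_n). φR_n = 0.75 × 450 × 1380 = 465.8 kN.
Block shear: shear path 2×[42+3×63] = 2×231 mm, A_gv = 4620, A_nv = 2×(231 − 3.5×24)×10 = 2940 mm²; tension across gage: (79 − 1×24)×10 = 550 mm². R_n = min(0.6×450×2940, 0.6×300×4620) + 1.0×450×550 = min(793.8, 831.6) + 247.5 = 1041.3 kN. φR_n = 0.75 × 1041.3 = 781.0 kN.
Tension yield (gross): A_g = 186×10 = 1860 mm². φR_n = 0.90 × 300 × 1860 = 502.2 kN.
Governing: min(1768.1, 1223.1, 465.8, 781.0, 502.2) = 465.8 kN → net-section rupture.

465.8 kN (net-section rupture governs)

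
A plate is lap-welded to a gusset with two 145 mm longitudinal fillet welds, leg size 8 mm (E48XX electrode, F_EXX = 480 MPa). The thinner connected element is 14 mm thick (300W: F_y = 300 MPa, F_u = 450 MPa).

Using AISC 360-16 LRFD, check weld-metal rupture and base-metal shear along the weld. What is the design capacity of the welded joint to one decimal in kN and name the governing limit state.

354.3 kN (weld metal governs)

Weld metal: throat = 0.707×8 = 5.656 mm, L = 2×145 = 290 mm. φR_n = 0.75 × 0.6 × 480 × 5.656 × 290 = 354.3 kN.
Base metal shear (14 mm plate): yield φR_n = 1.0×0.6×300×14×290 = 730.8 kN; rupture φR_n = 0.75×0.6×450×14×290 = 822.2 kN; take 730.8 kN (yield).
Governing: min(354.3, 730.8) = 354.3 kN → weld metal.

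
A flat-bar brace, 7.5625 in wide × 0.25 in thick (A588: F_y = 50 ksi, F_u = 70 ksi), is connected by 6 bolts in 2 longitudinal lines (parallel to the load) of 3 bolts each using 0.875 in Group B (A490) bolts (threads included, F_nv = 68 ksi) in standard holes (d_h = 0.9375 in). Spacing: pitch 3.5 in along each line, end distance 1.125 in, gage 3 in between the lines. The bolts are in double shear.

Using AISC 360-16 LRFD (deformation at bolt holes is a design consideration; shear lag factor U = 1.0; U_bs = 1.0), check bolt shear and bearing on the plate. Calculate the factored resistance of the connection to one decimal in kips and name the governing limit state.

130.9 kips (bearing governs)

Bolt shear: A_b = π(0.875)²/4 = 0.60132 in². φR_n = 0.75 × 68 × 0.60132 × 6 × 2 = 368.0 kips.
Bearing (0.25 in plate, F_u = 70 ksi): end bolts L_c = 1.125 − 0.9375/2 = 0.65625, R_n = min(1.2×0.65625×0.25×70, 2.4×0.875×0.25×70) = 13.781 kips/bolt; interior L_c = 3.5 − 0.9375 = 2.5625, R_n = 36.75 kips/bolt. φR_n = 0.75 × (2×13.781 + 4×36.75) = 130.9 kips.
Governing: min(368.0, 130.9) = 130.9 kips → bearing.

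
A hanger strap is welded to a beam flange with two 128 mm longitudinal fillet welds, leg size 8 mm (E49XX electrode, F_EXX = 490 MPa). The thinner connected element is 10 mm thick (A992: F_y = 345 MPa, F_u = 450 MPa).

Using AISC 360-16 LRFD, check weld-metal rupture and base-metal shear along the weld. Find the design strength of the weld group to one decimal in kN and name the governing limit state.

Weld metal: throat = 0.707×8 = 5.656 mm, L = 2×128 = 256 mm. φR_n = 0.75 × 0.6 × 490 × 5.656 × 256 = 319.3 kN.
Base metal shear (10 mm plate): yield φR_n = 1.0×0.6×345×10×256 = 529.9 kN; rupture φR_n = 0.75×0.6×450×10×256 = 518.4 kN; take 518.4 kN (rupture).
Governing: min(319.3, 518.4) = 319.3 kN → weld metal.

319.3 kN (weld metal governs)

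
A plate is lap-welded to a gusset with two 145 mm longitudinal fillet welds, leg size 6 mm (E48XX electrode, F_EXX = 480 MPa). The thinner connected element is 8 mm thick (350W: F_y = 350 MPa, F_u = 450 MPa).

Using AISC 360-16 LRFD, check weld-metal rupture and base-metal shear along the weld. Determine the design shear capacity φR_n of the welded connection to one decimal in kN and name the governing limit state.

Weld metal: throat = 0.707×6 = 4.242 mm, L = 2×145 = 290 mm. φR_n = 0.75 × 0.6 × 480 × 4.242 × 290 = 265.7 kN.
Base metal shear (8 mm plate): yield φR_n = 1.0×0.6×350×8×290 = 487.2 kN; rupture φR_n = 0.75×0.6×450×8×290 = 469.8 kN; take 469.8 kN (rupture).
Governing: min(265.7, 469.8) = 265.7 kN → weld metal.

265.7 kN (weld metal governs)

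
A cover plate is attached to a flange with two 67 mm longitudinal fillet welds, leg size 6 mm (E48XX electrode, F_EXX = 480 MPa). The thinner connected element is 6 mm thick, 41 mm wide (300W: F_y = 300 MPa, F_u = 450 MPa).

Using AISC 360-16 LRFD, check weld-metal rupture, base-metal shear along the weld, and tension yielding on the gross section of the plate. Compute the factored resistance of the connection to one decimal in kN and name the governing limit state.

66.4 kN (gross-section yield governs)

Weld metal: throat = 0.707×6 = 4.242 mm, L = 2×67 = 134 mm. φR_n = 0.75 × 0.6 × 480 × 4.242 × 134 = 122.8 kN.
Base metal shear (6 mm plate): yield φR_n = 1.0×0.6×300×6×134 = 144.7 kN; rupture φR_n = 0.75×0.6×450×6×134 = 162.8 kN; take 144.7 kN (yield).
Tension yield (gross): A_g = 41×6 = 246 mm². φR_n = 0.90 × 300 × 246 = 66.4 kN.
Governing: min(122.8, 144.7, 66.4) = 66.4 kN → gross-section yield.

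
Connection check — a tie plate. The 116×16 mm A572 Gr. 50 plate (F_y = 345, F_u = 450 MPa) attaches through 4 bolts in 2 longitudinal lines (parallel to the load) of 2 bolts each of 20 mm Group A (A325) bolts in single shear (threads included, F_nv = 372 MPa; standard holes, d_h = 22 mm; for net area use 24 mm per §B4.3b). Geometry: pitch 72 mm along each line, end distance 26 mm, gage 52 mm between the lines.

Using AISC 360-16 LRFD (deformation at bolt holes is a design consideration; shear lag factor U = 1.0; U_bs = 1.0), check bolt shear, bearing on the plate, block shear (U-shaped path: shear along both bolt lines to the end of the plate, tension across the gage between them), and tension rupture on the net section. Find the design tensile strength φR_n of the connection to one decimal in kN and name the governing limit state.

350.6 kN (bolt shear governs)

Bolt shear: A_b = π(20)²/4 = 314.16 mm². φR_n = 0.75 × 372 × 314.16 × 4 × 1 = 350.6 kN.
Bearing (16 mm plate, F_u = 450 MPa): end bolts L_c = 26 − 22/2 = 15, R_n = min(1.2×15×16×450, 2.4×20×16×450) = 129.6 kN/bolt; interior L_c = 72 − 22 = 50, R_n = 345.6 kN/bolt. φR_n = 0.75 × (2×129.6 + 2×345.6) = 712.8 kN.
Block shear: shear path 2×[26+1×72] = 2×98 mm, A_gv = 3136, A_nv = 2×(98 − 1.5×24)×16 = 1984 mm²; tension across gage: (52 − 1×24)×16 = 448 mm². R_n = min(0.6×450×1984, 0.6×345×3136) + 1.0×450×448 = min(535.68, 649.15) + 201.6 = 737.28 kN. φR_n = 0.75 × 737.28 = 553.0 kN.
Tension rupture (net): A_n = (116 − 2×24)×16 = 1088 mm² (U = 1.0, A_e = A_n). φR_n = 0.75 × 450 × 1088 = 367.2 kN.
Governing: min(350.6, 712.8, 553.0, 367.2) = 350.6 kN → bolt shear.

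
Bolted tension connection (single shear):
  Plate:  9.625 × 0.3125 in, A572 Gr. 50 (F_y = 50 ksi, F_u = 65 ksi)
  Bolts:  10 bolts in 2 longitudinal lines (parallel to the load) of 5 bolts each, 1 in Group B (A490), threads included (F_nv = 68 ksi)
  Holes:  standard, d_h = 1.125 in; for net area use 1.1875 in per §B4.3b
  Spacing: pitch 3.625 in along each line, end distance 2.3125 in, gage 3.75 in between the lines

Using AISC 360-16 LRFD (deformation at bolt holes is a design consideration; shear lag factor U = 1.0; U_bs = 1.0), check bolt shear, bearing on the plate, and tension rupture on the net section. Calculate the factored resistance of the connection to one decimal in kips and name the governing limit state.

Bolt shear: A_b = π(1)²/4 = 0.7854 in². φR_n = 0.75 × 68 × 0.7854 × 10 × 1 = 400.6 kips.
Bearing (0.3125 in plate, F_u = 65 ksi): end bolts L_c = 2.3125 − 1.125/2 = 1.75, R_n = min(1.2×1.75×0.3125×65, 2.4×1×0.3125×65) = 42.656 kips/bolt; interior L_c = 3.625 − 1.125 = 2.5, R_n = 48.75 kips/bolt. φR_n = 0.75 × (2×42.656 + 8×48.75) = 356.5 kips.
Tension rupture (net): A_n = (9.625 − 2×1.1875)×0.3125 = 2.2656 in² (U = 1.0, A_e = A_n). φR_n = 0.75 × 65 × 2.2656 = 110.4 kips.
Governing: min(400.6, 356.5, 110.4) = 110.4 kips → net-section rupture.

110.4 kips (net-section rupture governs)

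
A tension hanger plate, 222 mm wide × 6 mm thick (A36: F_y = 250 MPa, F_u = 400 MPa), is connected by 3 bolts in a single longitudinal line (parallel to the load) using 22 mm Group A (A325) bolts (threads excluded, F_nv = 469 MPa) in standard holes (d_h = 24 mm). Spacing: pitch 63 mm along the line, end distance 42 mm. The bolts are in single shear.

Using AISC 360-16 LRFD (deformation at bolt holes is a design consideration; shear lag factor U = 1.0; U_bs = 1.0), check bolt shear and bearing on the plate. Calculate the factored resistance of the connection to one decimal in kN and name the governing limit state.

Bolt shear: A_b = π(22)²/4 = 380.13 mm². φR_n = 0.75 × 469 × 380.13 × 3 × 1 = 401.1 kN.
Bearing (6 mm plate, F_u = 400 MPa): end bolts L_c = 42 − 24/2 = 30, R_n = min(1.2×30×6×400, 2.4×22×6×400) = 86.4 kN/bolt; interior L_c = 63 − 24 = 39, R_n = 112.32 kN/bolt. φR_n = 0.75 × (1×86.4 + 2×112.32) = 233.3 kN.
Governing: min(401.1, 233.3) = 233.3 kN → bearing.

233.3 kN (bearing governs)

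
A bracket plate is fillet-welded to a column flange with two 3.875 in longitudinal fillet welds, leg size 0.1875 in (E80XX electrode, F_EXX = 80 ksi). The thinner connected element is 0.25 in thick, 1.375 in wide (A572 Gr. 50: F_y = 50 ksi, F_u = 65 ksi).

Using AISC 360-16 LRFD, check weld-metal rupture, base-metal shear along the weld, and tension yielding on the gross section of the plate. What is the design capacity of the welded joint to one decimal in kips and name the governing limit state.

Weld metal: throat = 0.707×0.1875 = 0.13256 in, L = 2×3.875 = 7.75 in. φR_n = 0.75 × 0.6 × 80 × 0.13256 × 7.75 = 37.0 kips.
Base metal shear (0.25 in plate): yield φR_n = 1.0×0.6×50×0.25×7.75 = 58.1 kips; rupture φR_n = 0.75×0.6×65×0.25×7.75 = 56.7 kips; take 56.7 kips (rupture).
Tension yield (gross): A_g = 1.375×0.25 = 0.34375 in². φR_n = 0.90 × 50 × 0.34375 = 15.5 kips.
Governing: min(37.0, 56.7, 15.5) = 15.5 kips → gross-section yield.

15.5 kips (gross-section yield governs)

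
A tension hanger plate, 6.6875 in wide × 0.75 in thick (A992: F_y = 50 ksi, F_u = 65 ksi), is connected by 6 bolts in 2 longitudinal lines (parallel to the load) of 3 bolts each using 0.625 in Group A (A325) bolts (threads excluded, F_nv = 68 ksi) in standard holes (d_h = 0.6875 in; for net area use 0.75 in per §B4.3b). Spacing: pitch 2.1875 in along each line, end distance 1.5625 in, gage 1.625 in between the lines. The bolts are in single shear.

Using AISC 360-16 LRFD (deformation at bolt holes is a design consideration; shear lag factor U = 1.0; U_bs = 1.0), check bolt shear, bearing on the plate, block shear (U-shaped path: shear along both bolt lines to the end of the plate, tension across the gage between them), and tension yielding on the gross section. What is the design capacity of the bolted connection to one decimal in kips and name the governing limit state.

93.9 kips (bolt shear governs)

Bolt shear: A_b = π(0.625)²/4 = 0.3068 in². φR_n = 0.75 × 68 × 0.3068 × 6 × 1 = 93.9 kips.
Bearing (0.75 in plate, F_u = 65 ksi): end bolts L_c = 1.5625 − 0.6875/2 = 1.21875, R_n = min(1.2×1.21875×0.75×65, 2.4×0.625×0.75×65) = 71.297 kips/bolt; interior L_c = 2.1875 − 0.6875 = 1.5, R_n = 73.125 kips/bolt. φR_n = 0.75 × (2×71.297 + 4×73.125) = 326.3 kips.
Block shear: shear path 2×[1.5625+2×2.1875] = 2×5.9375 in, A_gv = 8.9063, A_nv = 2×(5.9375 − 2.5×0.75)×0.75 = 6.0938 in²; tension across gage: (1.625 − 1×0.75)×0.75 = 0.65625 in². R_n = min(0.6×65×6.0938, 0.6×50×8.9063) + 1.0×65×0.65625 = min(237.66, 267.19) + 42.656 = 280.32 kips. φR_n = 0.75 × 280.32 = 210.2 kips.
Tension yield (gross): A_g = 6.6875×0.75 = 5.0156 in². φR_n = 0.90 × 50 × 5.0156 = 225.7 kips.
Governing: min(93.9, 326.3, 210.2, 225.7) = 93.9 kips → bolt shear.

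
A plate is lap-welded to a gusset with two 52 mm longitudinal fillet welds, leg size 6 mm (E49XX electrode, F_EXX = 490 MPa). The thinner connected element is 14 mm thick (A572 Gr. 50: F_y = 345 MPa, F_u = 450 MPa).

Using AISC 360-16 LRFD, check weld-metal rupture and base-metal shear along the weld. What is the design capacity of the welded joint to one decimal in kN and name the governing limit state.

Weld metal: throat = 0.707×6 = 4.242 mm, L = 2×52 = 104 mm. φR_n = 0.75 × 0.6 × 490 × 4.242 × 104 = 97.3 kN.
Base metal shear (14 mm plate): yield φR_n = 1.0×0.6×345×14×104 = 301.4 kN; rupture φR_n = 0.75×0.6×450×14×104 = 294.8 kN; take 294.8 kN (rupture).
Governing: min(97.3, 294.8) = 97.3 kN → weld metal.

97.3 kN (weld metal governs)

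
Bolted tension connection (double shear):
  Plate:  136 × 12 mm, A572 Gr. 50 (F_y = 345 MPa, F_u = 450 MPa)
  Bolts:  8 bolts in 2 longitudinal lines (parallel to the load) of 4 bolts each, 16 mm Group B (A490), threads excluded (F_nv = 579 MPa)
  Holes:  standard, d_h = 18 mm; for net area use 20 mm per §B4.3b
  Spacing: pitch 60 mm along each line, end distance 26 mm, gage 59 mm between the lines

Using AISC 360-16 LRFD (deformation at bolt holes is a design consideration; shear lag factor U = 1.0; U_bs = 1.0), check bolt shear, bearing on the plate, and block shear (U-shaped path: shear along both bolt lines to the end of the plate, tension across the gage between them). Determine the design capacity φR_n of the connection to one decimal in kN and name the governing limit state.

818.9 kN (block shear governs)

Bolt shear: A_b = π(16)²/4 = 201.06 mm². φR_n = 0.75 × 579 × 201.06 × 8 × 2 = 1397.0 kN.
Bearing (12 mm plate, F_u = 450 MPa): end bolts L_c = 26 − 18/2 = 17, R_n = min(1.2×17×12×450, 2.4×16×12×450) = 110.16 kN/bolt; interior L_c = 60 − 18 = 42, R_n = 207.36 kN/bolt. φR_n = 0.75 × (2×110.16 + 6×207.36) = 1098.4 kN.
Block shear: shear path 2×[26+3×60] = 2×206 mm, A_gv = 4944, A_nv = 2×(206 − 3.5×20)×12 = 3264 mm²; tension across gage: (59 − 1×20)×12 = 468 mm². R_n = min(0.6×450×3264, 0.6×345×4944) + 1.0×450×468 = min(881.28, 1023.4) + 210.6 = 1091.9 kN. φR_n = 0.75 × 1091.9 = 818.9 kN.
Governing: min(1397.0, 1098.4, 818.9) = 818.9 kN → block shear.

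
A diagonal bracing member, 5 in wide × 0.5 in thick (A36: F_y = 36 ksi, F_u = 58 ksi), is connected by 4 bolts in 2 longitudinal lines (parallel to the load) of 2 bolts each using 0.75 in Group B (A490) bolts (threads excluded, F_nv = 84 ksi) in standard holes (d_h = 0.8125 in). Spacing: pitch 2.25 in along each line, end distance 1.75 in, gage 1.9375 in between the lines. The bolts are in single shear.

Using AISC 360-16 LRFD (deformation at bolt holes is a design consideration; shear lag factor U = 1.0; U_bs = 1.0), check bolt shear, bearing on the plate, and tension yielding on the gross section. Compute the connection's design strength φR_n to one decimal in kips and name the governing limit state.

81.0 kips (gross-section yield governs)

Bolt shear: A_b = π(0.75)²/4 = 0.44179 in². φR_n = 0.75 × 84 × 0.44179 × 4 × 1 = 111.3 kips.
Bearing (0.5 in plate, F_u = 58 ksi): end bolts L_c = 1.75 − 0.8125/2 = 1.34375, R_n = min(1.2×1.34375×0.5×58, 2.4×0.75×0.5×58) = 46.763 kips/bolt; interior L_c = 2.25 − 0.8125 = 1.4375, R_n = 50.025 kips/bolt. φR_n = 0.75 × (2×46.763 + 2×50.025) = 145.2 kips.
Tension yield (gross): A_g = 5×0.5 = 2.5 in². φR_n = 0.90 × 36 × 2.5 = 81.0 kips.
Governing: min(111.3, 145.2, 81.0) = 81.0 kips → gross-section yield.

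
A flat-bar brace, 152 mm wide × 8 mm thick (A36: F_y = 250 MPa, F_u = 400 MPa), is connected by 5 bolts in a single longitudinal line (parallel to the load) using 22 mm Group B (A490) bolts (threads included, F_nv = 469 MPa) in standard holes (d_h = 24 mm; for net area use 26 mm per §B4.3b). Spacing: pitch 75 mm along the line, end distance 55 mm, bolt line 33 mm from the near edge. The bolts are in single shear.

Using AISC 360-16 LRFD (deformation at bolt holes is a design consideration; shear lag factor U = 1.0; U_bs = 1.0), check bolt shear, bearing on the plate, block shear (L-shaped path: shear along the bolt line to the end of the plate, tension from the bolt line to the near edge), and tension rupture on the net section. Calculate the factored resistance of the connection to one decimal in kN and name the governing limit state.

302.4 kN (net-section rupture governs)

Bolt shear: A_b = π(22)²/4 = 380.13 mm². φR_n = 0.75 × 469 × 380.13 × 5 × 1 = 668.6 kN.
Bearing (8 mm plate, F_u = 400 MPa): end bolts L_c = 55 − 24/2 = 43, R_n = min(1.2×43×8×400, 2.4×22×8×400) = 165.12 kN/bolt; interior L_c = 75 − 24 = 51, R_n = 168.96 kN/bolt. φR_n = 0.75 × (1×165.12 + 4×168.96) = 630.7 kN.
Block shear: shear path 1×[55+4×75] = 1×355 mm, A_gv = 2840, A_nv = 1×(355 − 4.5×26)×8 = 1904 mm²; tension to near edge: (33 − 0.5×26)×8 = 160 mm². R_n = min(0.6×400×1904, 0.6×250×2840) + 1.0×400×160 = min(456.96, 426) + 64 = 490 kN. φR_n = 0.75 × 490 = 367.5 kN.
Tension rupture (net): A_n = (152 − 1×26)×8 = 1008 mm² (U = 1.0, A_e = A_n). φR_n = 0.75 × 400 × 1008 = 302.4 kN.
Governing: min(668.6, 630.7, 367.5, 302.4) = 302.4 kN → net-section rupture.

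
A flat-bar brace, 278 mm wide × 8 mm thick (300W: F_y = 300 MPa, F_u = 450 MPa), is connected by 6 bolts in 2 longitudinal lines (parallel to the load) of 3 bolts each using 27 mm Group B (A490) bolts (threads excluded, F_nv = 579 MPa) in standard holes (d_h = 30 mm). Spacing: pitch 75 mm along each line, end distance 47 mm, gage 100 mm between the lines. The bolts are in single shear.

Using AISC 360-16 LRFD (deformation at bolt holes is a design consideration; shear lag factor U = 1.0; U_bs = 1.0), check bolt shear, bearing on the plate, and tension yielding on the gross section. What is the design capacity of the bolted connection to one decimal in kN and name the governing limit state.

600.5 kN (gross-section yield governs)

Bolt shear: A_b = π(27)²/4 = 572.56 mm². φR_n = 0.75 × 579 × 572.56 × 6 × 1 = 1491.8 kN.
Bearing (8 mm plate, F_u = 450 MPa): end bolts L_c = 47 − 30/2 = 32, R_n = min(1.2×32×8×450, 2.4×27×8×450) = 138.24 kN/bolt; interior L_c = 75 − 30 = 45, R_n = 194.4 kN/bolt. φR_n = 0.75 × (2×138.24 + 4×194.4) = 790.6 kN.
Tension yield (gross): A_g = 278×8 = 2224 mm². φR_n = 0.90 × 300 × 2224 = 600.5 kN.
Governing: min(1491.8, 790.6, 600.5) = 600.5 kN → gross-section yield.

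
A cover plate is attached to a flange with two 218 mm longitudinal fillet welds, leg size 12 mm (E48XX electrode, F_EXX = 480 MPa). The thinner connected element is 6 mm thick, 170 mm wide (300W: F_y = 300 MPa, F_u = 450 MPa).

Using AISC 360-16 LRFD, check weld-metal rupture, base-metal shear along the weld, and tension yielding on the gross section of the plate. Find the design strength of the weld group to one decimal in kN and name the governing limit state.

275.4 kN (gross-section yield governs)

Weld metal: throat = 0.707×12 = 8.484 mm, L = 2×218 = 436 mm. φR_n = 0.75 × 0.6 × 480 × 8.484 × 436 = 799.0 kN.
Base metal shear (6 mm plate): yield φR_n = 1.0×0.6×300×6×436 = 470.9 kN; rupture φR_n = 0.75×0.6×450×6×436 = 529.7 kN; take 470.9 kN (yield).
Tension yield (gross): A_g = 170×6 = 1020 mm². φR_n = 0.90 × 300 × 1020 = 275.4 kN.
Governing: min(799.0, 470.9, 275.4) = 275.4 kN → gross-section yield.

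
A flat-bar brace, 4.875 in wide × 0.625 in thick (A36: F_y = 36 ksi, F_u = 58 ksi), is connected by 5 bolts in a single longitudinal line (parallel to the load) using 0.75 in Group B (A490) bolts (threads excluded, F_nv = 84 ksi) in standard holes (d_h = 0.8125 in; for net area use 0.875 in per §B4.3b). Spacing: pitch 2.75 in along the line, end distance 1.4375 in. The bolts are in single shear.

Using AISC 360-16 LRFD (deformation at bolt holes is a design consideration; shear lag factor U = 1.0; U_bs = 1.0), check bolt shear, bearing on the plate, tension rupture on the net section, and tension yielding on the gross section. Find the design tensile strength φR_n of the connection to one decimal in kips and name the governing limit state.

98.7 kips (gross-section yield governs)

Bolt shear: A_b = π(0.75)²/4 = 0.44179 in². φR_n = 0.75 × 84 × 0.44179 × 5 × 1 = 139.2 kips.
Bearing (0.625 in plate, F_u = 58 ksi): end bolts L_c = 1.4375 − 0.8125/2 = 1.03125, R_n = min(1.2×1.03125×0.625×58, 2.4×0.75×0.625×58) = 44.859 kips/bolt; interior L_c = 2.75 − 0.8125 = 1.9375, R_n = 65.25 kips/bolt. φR_n = 0.75 × (1×44.859 + 4×65.25) = 229.4 kips.
Tension rupture (net): A_n = (4.875 − 1×0.875)×0.625 = 2.5 in² (U = 1.0, A_e = A_n). φR_n = 0.75 × 58 × 2.5 = 108.8 kips.
Tension yield (gross): A_g = 4.875×0.625 = 3.0469 in². φR_n = 0.90 × 36 × 3.0469 = 98.7 kips.
Governing: min(139.2, 229.4, 108.8, 98.7) = 98.7 kips → gross-section yield.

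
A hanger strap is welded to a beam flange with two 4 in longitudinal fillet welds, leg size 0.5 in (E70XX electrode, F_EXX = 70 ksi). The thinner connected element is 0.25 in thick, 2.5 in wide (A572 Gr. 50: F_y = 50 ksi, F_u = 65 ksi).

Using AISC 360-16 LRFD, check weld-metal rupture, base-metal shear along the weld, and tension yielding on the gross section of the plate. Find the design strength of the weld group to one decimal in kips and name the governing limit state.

Weld metal: throat = 0.707×0.5 = 0.3535 in, L = 2×4 = 8 in. φR_n = 0.75 × 0.6 × 70 × 0.3535 × 8 = 89.1 kips.
Base metal shear (0.25 in plate): yield φR_n = 1.0×0.6×50×0.25×8 = 60.0 kips; rupture φR_n = 0.75×0.6×65×0.25×8 = 58.5 kips; take 58.5 kips (rupture).
Tension yield (gross): A_g = 2.5×0.25 = 0.625 in². φR_n = 0.90 × 50 × 0.625 = 28.1 kips.
Governing: min(89.1, 58.5, 28.1) = 28.1 kips → gross-section yield.

28.1 kips (gross-section yield governs)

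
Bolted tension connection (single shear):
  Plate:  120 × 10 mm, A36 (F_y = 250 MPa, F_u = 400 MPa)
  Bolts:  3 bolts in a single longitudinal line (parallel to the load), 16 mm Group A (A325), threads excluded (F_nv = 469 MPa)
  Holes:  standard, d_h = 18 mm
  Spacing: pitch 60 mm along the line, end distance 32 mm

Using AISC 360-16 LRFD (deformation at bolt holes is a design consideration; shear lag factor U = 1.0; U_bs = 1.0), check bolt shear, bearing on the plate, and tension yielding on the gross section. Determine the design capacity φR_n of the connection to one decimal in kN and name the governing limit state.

212.2 kN (bolt shear governs)

Bolt shear: A_b = π(16)²/4 = 201.06 mm². φR_n = 0.75 × 469 × 201.06 × 3 × 1 = 212.2 kN.
Bearing (10 mm plate, F_u = 400 MPa): end bolts L_c = 32 − 18/2 = 23, R_n = min(1.2×23×10×400, 2.4×16×10×400) = 110.4 kN/bolt; interior L_c = 60 − 18 = 42, R_n = 153.6 kN/bolt. φR_n = 0.75 × (1×110.4 + 2×153.6) = 313.2 kN.
Tension yield (gross): A_g = 120×10 = 1200 mm². φR_n = 0.90 × 250 × 1200 = 270.0 kN.
Governing: min(212.2, 313.2, 270.0) = 212.2 kN → bolt shear.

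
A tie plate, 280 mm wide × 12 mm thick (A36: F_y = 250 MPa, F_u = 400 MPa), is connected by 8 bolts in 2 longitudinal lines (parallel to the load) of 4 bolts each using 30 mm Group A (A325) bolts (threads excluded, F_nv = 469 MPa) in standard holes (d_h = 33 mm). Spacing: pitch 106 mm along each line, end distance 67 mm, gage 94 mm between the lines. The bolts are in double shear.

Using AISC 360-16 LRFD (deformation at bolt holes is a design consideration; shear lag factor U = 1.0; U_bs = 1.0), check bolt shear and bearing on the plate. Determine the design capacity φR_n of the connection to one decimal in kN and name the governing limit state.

Bolt shear: A_b = π(30)²/4 = 706.86 mm². φR_n = 0.75 × 469 × 706.86 × 8 × 2 = 3978.2 kN.
Bearing (12 mm plate, F_u = 400 MPa): end bolts L_c = 67 − 33/2 = 50.5, R_n = min(1.2×50.5×12×400, 2.4×30×12×400) = 290.88 kN/bolt; interior L_c = 106 − 33 = 73, R_n = 345.6 kN/bolt. φR_n = 0.75 × (2×290.88 + 6×345.6) = 1991.5 kN.
Governing: min(3978.2, 1991.5) = 1991.5 kN → bearing.

1991.5 kN (bearing governs)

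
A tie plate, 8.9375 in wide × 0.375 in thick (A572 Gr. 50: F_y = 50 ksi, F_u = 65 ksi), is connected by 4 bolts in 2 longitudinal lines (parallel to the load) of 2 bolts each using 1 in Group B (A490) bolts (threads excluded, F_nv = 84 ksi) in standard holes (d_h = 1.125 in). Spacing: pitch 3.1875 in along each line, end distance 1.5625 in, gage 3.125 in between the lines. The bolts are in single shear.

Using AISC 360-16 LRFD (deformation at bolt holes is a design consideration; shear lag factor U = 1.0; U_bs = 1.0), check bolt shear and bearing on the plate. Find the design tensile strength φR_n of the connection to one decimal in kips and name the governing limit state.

Bolt shear: A_b = π(1)²/4 = 0.7854 in². φR_n = 0.75 × 84 × 0.7854 × 4 × 1 = 197.9 kips.
Bearing (0.375 in plate, F_u = 65 ksi): end bolts L_c = 1.5625 − 1.125/2 = 1, R_n = min(1.2×1×0.375×65, 2.4×1×0.375×65) = 29.25 kips/bolt; interior L_c = 3.1875 − 1.125 = 2.0625, R_n = 58.5 kips/bolt. φR_n = 0.75 × (2×29.25 + 2×58.5) = 131.6 kips.
Governing: min(197.9, 131.6) = 131.6 kips → bearing.

131.6 kips (bearing governs)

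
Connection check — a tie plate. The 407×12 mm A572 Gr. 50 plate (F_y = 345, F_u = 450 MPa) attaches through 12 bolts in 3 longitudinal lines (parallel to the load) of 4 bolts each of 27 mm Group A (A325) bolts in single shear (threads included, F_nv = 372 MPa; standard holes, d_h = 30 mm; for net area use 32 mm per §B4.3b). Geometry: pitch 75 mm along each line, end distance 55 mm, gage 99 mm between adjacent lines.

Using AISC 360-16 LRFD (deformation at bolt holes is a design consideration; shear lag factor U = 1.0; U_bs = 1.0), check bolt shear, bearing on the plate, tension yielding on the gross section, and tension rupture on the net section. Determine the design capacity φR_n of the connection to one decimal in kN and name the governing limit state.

1259.6 kN (net-section rupture governs)

Bolt shear: A_b = π(27)²/4 = 572.56 mm². φR_n = 0.75 × 372 × 572.56 × 12 × 1 = 1916.9 kN.
Bearing (12 mm plate, F_u = 450 MPa): end bolts L_c = 55 − 30/2 = 40, R_n = min(1.2×40×12×450, 2.4×27×12×450) = 259.2 kN/bolt; interior L_c = 75 − 30 = 45, R_n = 291.6 kN/bolt. φR_n = 0.75 × (3×259.2 + 9×291.6) = 2551.5 kN.
Tension yield (gross): A_g = 407×12 = 4884 mm². φR_n = 0.90 × 345 × 4884 = 1516.5 kN.
Tension rupture (net): A_n = (407 − 3×32)×12 = 3732 mm² (U = 1.0, A_e = A_n). φR_n = 0.75 × 450 × 3732 = 1259.6 kN.
Governing: min(1916.9, 2551.5, 1516.5, 1259.6) = 1259.6 kN → net-section rupture.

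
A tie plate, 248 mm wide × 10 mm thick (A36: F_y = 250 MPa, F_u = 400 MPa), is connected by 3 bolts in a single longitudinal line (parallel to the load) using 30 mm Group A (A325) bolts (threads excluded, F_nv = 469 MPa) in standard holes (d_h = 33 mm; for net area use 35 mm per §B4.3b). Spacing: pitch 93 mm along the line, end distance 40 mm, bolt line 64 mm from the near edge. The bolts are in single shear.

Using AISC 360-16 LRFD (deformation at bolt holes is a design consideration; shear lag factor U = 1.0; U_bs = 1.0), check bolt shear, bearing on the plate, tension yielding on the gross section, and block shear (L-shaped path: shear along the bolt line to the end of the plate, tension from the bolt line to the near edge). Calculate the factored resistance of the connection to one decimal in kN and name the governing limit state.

Bolt shear: A_b = π(30)²/4 = 706.86 mm². φR_n = 0.75 × 469 × 706.86 × 3 × 1 = 745.9 kN.
Bearing (10 mm plate, F_u = 400 MPa): end bolts L_c = 40 − 33/2 = 23.5, R_n = min(1.2×23.5×10×400, 2.4×30×10×400) = 112.8 kN/bolt; interior L_c = 93 − 33 = 60, R_n = 288 kN/bolt. φR_n = 0.75 × (1×112.8 + 2×288) = 516.6 kN.
Tension yield (gross): A_g = 248×10 = 2480 mm². φR_n = 0.90 × 250 × 2480 = 558.0 kN.
Block shear: shear path 1×[40+2×93] = 1×226 mm, A_gv = 2260, A_nv = 1×(226 − 2.5×35)×10 = 1385 mm²; tension to near edge: (64 − 0.5×35)×10 = 465 mm². R_n = min(0.6×400×1385, 0.6×250×2260) + 1.0×400×465 = min(332.4, 339) + 186 = 518.4 kN. φR_n = 0.75 × 518.4 = 388.8 kN.
Governing: min(745.9, 516.6, 558.0, 388.8) = 388.8 kN → block shear.

388.8 kN (block shear governs)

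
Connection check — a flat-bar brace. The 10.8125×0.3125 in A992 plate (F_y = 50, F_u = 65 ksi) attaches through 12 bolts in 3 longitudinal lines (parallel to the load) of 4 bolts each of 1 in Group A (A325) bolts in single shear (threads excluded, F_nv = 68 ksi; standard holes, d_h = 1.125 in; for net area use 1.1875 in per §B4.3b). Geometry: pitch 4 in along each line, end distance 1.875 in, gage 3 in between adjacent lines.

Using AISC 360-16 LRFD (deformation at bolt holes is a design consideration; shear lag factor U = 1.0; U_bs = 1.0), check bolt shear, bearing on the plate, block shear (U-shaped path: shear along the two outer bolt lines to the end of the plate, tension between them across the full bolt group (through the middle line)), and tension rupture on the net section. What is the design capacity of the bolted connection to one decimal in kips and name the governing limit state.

Bolt shear: A_b = π(1)²/4 = 0.7854 in². φR_n = 0.75 × 68 × 0.7854 × 12 × 1 = 480.7 kips.
Bearing (0.3125 in plate, F_u = 65 ksi): end bolts L_c = 1.875 − 1.125/2 = 1.3125, R_n = min(1.2×1.3125×0.3125×65, 2.4×1×0.3125×65) = 31.992 kips/bolt; interior L_c = 4 − 1.125 = 2.875, R_n = 48.75 kips/bolt. φR_n = 0.75 × (3×31.992 + 9×48.75) = 401.0 kips.
Block shear: shear path 2×[1.875+3×4] = 2×13.875 in, A_gv = 8.6719, A_nv = 2×(13.875 − 3.5×1.1875)×0.3125 = 6.0742 in²; tension across gage: (6 − 2×1.1875)×0.3125 = 1.1328 in². R_n = min(0.6×65×6.0742, 0.6×50×8.6719) + 1.0×65×1.1328 = min(236.89, 260.16) + 73.632 = 310.52 kips. φR_n = 0.75 × 310.52 = 232.9 kips.
Tension rupture (net): A_n = (10.8125 − 3×1.1875)×0.3125 = 2.2656 in² (U = 1.0, A_e = A_n). φR_n = 0.75 × 65 × 2.2656 = 110.4 kips.
Governing: min(480.7, 401.0, 232.9, 110.4) = 110.4 kips → net-section rupture.

110.4 kips (net-section rupture governs)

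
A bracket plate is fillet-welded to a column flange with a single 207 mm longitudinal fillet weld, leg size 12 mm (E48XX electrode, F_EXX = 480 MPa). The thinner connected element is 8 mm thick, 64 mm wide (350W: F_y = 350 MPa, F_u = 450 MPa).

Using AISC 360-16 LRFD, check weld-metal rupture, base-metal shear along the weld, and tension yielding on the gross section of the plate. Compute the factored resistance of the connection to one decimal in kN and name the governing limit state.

161.3 kN (gross-section yield governs)

Weld metal: throat = 0.707×12 = 8.484 mm, L = 207 mm. φR_n = 0.75 × 0.6 × 480 × 8.484 × 207 = 379.3 kN.
Base metal shear (8 mm plate): yield φR_n = 1.0×0.6×350×8×207 = 347.8 kN; rupture φR_n = 0.75×0.6×450×8×207 = 335.3 kN; take 335.3 kN (rupture).
Tension yield (gross): A_g = 64×8 = 512 mm². φR_n = 0.90 × 350 × 512 = 161.3 kN.
Governing: min(379.3, 335.3, 161.3) = 161.3 kN → gross-section yield.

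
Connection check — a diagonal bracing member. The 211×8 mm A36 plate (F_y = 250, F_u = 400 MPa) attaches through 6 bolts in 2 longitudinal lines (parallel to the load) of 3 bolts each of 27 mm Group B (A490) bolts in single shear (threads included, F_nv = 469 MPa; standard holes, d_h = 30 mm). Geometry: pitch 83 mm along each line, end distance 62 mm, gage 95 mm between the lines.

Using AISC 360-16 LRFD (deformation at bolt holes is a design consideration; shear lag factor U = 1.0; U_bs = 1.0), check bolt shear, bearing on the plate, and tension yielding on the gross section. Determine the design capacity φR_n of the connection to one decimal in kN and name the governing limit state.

379.8 kN (gross-section yield governs)

Bolt shear: A_b = π(27)²/4 = 572.56 mm². φR_n = 0.75 × 469 × 572.56 × 6 × 1 = 1208.4 kN.
Bearing (8 mm plate, F_u = 400 MPa): end bolts L_c = 62 − 30/2 = 47, R_n = min(1.2×47×8×400, 2.4×27×8×400) = 180.48 kN/bolt; interior L_c = 83 − 30 = 53, R_n = 203.52 kN/bolt. φR_n = 0.75 × (2×180.48 + 4×203.52) = 881.3 kN.
Tension yield (gross): A_g = 211×8 = 1688 mm². φR_n = 0.90 × 250 × 1688 = 379.8 kN.
Governing: min(1208.4, 881.3, 379.8) = 379.8 kN → gross-section yield.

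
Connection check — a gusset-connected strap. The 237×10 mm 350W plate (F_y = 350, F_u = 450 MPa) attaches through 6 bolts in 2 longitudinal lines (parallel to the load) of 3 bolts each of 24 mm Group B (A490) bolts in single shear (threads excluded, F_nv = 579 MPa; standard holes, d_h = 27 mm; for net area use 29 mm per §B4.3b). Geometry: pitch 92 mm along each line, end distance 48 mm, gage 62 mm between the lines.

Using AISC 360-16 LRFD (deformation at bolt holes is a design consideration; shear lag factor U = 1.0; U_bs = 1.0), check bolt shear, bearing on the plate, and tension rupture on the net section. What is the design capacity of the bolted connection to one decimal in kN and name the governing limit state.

604.1 kN (net-section rupture governs)

Bolt shear: A_b = π(24)²/4 = 452.39 mm². φR_n = 0.75 × 579 × 452.39 × 6 × 1 = 1178.7 kN.
Bearing (10 mm plate, F_u = 450 MPa): end bolts L_c = 48 − 27/2 = 34.5, R_n = min(1.2×34.5×10×450, 2.4×24×10×450) = 186.3 kN/bolt; interior L_c = 92 − 27 = 65, R_n = 259.2 kN/bolt. φR_n = 0.75 × (2×186.3 + 4×259.2) = 1057.1 kN.
Tension rupture (net): A_n = (237 − 2×29)×10 = 1790 mm² (U = 1.0, A_e = A_n). φR_n = 0.75 × 450 × 1790 = 604.1 kN.
Governing: min(1178.7, 1057.1, 604.1) = 604.1 kN → net-section rupture.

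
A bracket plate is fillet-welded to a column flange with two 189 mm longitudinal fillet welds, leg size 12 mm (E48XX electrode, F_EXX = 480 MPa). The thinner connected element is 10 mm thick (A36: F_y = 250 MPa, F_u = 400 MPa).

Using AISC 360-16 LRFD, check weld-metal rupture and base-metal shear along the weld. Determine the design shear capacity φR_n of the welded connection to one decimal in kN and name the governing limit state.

Weld metal: throat = 0.707×12 = 8.484 mm, L = 2×189 = 378 mm. φR_n = 0.75 × 0.6 × 480 × 8.484 × 378 = 692.7 kN.
Base metal shear (10 mm plate): yield φR_n = 1.0×0.6×250×10×378 = 567.0 kN; rupture φR_n = 0.75×0.6×400×10×378 = 680.4 kN; take 567.0 kN (yield).
Governing: min(692.7, 567.0) = 567.0 kN → base-metal shear.

567.0 kN (base-metal shear governs)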